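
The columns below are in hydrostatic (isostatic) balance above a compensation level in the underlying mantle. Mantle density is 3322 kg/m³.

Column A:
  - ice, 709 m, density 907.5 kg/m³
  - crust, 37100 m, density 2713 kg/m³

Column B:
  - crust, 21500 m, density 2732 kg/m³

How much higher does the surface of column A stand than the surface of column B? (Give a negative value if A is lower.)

For any compensation level in the mantle, the mantle terms cancel and isostasy reduces to e = (Σt_A − Σt_B) − (Σ(ρt)_A − Σ(ρt)_B) / ρ_m.
Σt_A = 37809 m; Σt_B = 21500 m; Σ(ρt)_A = 101295718; Σ(ρt)_B = 58738000 (in m·kg/m³).
e = (37809 − 21500) − (101295718 − 58738000) / 3322 = 3500 m.

3500 m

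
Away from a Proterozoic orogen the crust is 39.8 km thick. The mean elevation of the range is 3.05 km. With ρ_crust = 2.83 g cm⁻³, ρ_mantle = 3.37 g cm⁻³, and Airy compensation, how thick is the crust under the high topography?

Root depth r = h ρ_c / (ρ_m − ρ_c) = 3.05 km × 2.83 / 0.54 = 15.98 km.
Total thickness = T + h + r = 39.8 km + 3.05 km + 15.98 km = 58.8 km.

58.8 km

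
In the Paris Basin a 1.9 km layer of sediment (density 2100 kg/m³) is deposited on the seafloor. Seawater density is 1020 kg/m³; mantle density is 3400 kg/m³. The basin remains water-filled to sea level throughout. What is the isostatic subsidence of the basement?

0.862 km

Submarine loading: the sediment displaces seawater, and the subsidence is in turn flooded, so s (ρ_m − ρ_w) = t (ρ_sed − ρ_w).
s = 1.9 km × (2100 − 1020) / (3400 − 1020) = 0.862 km.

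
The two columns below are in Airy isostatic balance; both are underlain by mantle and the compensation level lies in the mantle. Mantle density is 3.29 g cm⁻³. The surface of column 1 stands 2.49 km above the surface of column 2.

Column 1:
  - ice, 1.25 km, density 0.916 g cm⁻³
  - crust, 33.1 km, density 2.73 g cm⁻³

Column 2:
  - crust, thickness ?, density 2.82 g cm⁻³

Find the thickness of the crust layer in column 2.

28.3 km

Take the compensation level at the base of the deeper column (depth z_c below the surface of column 1) and equate Σ ρ_i t_i down to z_c; mantle fills any gap and the z_c terms cancel.
Column 1: 1.25×0.916 + 33.1×2.73 + (z_c − 34.35)×3.29
Column 2: 2.49×0 + x×2.82 + (z_c − 2.49 − 0 − x)×3.29
The z_c×3.29 term appears on both sides and cancels. Collect the known terms of each column as K = Σ(ρt)_known − 3.29 × (depth of known layers): K_1 = 91.508 − 3.29×34.35 = −21.5035; K_2 = 0 − 3.29×(2.49 + 0) = −8.1921.
Balance: K_1 = K_2 − x×(3.29 − 2.82), so x = (K_2 − K_1)/(3.29 − 2.82) = 13.3114/0.47 = 28.3 km.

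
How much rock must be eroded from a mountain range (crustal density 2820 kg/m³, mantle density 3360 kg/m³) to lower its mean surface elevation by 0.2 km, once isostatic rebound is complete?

Net drop Δ = e − u = e − e ρ_c/ρ_m = e (ρ_m − ρ_c)/ρ_m.
e = Δ ρ_m/(ρ_m − ρ_c) = 0.2 km × 3360/540 = 1.24 km.

1.24 km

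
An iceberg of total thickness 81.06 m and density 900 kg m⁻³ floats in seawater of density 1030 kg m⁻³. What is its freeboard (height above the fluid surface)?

10.2 m

Floating equilibrium: submerged depth d = t ρ_obj/ρ_fluid = 81.06 m × 900/1030 = 70.83 m.
Freeboard = t − d = 81.06 m − 70.83 m = 10.2 m.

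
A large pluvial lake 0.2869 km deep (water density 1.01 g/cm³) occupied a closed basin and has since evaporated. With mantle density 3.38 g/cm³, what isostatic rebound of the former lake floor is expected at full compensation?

0.0857 km

u = d ρ_w/ρ_m = 0.2869 km × 1.01/3.38 = 0.0857 km.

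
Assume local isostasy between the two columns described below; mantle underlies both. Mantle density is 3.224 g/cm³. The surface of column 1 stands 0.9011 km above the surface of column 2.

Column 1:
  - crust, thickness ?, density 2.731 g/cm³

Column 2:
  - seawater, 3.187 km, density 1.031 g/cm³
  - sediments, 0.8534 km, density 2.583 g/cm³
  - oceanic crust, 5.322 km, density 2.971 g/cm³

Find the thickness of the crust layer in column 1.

23.9 km

Take the compensation level at the base of the deeper column (depth z_c below the surface of column 1) and equate Σ ρ_i t_i down to z_c; mantle fills any gap and the z_c terms cancel.
Column 1: x×2.731 + (z_c − 0 − x)×3.224
Column 2: 0.9011×0 + 3.187×1.031 + 0.8534×2.583 + 5.322×2.971 + (z_c − 0.9011 − 9.3624)×3.224
The z_c×3.224 term appears on both sides and cancels. Collect the known terms of each column as K = Σ(ρt)_known − 3.224 × (depth of known layers): K_1 = 0 − 3.224×0 = 0; K_2 = 21.3017912 − 3.224×(0.9011 + 9.3624) = −11.7877328.
Balance: K_1 − x×(3.224 − 2.731) = K_2, so x = (K_1 − K_2)/(3.224 − 2.731) = 11.7877/0.493 = 23.9 km.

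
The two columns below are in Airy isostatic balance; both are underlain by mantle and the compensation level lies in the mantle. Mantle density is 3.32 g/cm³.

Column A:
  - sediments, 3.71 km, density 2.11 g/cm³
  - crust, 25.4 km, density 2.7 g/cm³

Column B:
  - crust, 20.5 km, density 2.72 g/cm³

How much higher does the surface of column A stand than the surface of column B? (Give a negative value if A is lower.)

For any compensation level in the mantle, the mantle terms cancel and isostasy reduces to e = (Σt_A − Σt_B) − (Σ(ρt)_A − Σ(ρt)_B) / ρ_m.
Σt_A = 29.11 km; Σt_B = 20.5 km; Σ(ρt)_A = 76.4081; Σ(ρt)_B = 55.76 (in km·g/cm³).
e = (29.11 − 20.5) − (76.4081 − 55.76) / 3.32 = 2.39 km.

2.39 km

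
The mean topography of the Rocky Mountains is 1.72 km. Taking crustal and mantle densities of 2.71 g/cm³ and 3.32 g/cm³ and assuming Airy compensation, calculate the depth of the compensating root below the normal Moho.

7.64 km

For local isostatic compensation: the weight of the topography is balanced by the buoyancy of the root, ρ_c h = (ρ_m − ρ_c) r.
r = h · ρ_c / (ρ_m − ρ_c) = 1.72 km × 2.71 / (3.32 − 2.71) = 7.64 km.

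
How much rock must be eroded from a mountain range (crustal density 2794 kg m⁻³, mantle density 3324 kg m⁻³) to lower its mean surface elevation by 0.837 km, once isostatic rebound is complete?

Net drop Δ = e − u = e − e ρ_c/ρ_m = e (ρ_m − ρ_c)/ρ_m.
e = Δ ρ_m/(ρ_m − ρ_c) = 0.837 km × 3324/530 = 5.25 km.

5.25 km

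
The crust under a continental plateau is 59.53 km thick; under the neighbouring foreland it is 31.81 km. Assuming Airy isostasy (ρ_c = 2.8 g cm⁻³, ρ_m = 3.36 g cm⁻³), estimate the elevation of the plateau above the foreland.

Excess crust Δ = 59.53 km − 31.81 km = 27.72 km, split between elevation h and root r with h + r = Δ.
Airy balance ρ_c h = (ρ_m − ρ_c) r gives r = h ρ_c/(ρ_m − ρ_c), so h (1 + ρ_c/(ρ_m − ρ_c)) = Δ, i.e. h = Δ (ρ_m − ρ_c)/ρ_m.
h = 27.72 km × 0.56/3.36 = 4.62 km.

4.62 km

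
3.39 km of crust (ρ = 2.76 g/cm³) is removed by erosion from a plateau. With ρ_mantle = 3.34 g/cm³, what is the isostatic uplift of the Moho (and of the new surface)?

2.8 km

Unloading: uplift u = e ρ_c/ρ_m = 3.39 km × 2.76/3.34 = 2.8 km.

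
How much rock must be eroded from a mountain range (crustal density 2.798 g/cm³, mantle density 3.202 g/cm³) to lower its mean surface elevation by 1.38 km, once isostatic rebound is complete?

10.9 km

Net drop Δ = e − u = e − e ρ_c/ρ_m = e (ρ_m − ρ_c)/ρ_m.
e = Δ ρ_m/(ρ_m − ρ_c) = 1.38 km × 3.202/0.404 = 10.9 km.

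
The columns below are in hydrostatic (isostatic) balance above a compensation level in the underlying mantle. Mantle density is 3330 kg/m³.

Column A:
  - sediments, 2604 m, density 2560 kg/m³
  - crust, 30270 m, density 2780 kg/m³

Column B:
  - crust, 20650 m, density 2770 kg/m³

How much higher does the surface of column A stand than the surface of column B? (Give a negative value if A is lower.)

For any compensation level in the mantle, the mantle terms cancel and isostasy reduces to e = (Σt_A − Σt_B) − (Σ(ρt)_A − Σ(ρt)_B) / ρ_m.
Σt_A = 32874 m; Σt_B = 20650 m; Σ(ρt)_A = 90816840; Σ(ρt)_B = 57200500 (in m·kg/m³).
e = (32874 − 20650) − (90816840 − 57200500) / 3330 = 2130 m.

2130 m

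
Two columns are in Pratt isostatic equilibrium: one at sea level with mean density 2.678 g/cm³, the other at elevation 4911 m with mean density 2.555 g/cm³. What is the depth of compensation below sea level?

ρ_ref D = ρ (D + h) → D (ρ_ref − ρ) = ρ h.
D = ρ h/(ρ_ref − ρ) = 2.555 × 4911 m/(2.678 − 2.555) = 102000 m.

102000 m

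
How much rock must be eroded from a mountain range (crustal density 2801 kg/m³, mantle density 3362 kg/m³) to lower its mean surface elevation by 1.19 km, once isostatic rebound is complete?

Net drop Δ = e − u = e − e ρ_c/ρ_m = e (ρ_m − ρ_c)/ρ_m.
e = Δ ρ_m/(ρ_m − ρ_c) = 1.19 km × 3362/561 = 7.13 km.

7.13 km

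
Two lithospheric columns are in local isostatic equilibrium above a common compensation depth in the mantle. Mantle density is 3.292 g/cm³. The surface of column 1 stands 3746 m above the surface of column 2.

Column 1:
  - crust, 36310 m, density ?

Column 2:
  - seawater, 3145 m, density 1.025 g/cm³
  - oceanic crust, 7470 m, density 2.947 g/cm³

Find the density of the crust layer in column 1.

Take the compensation level at the base of the deeper column (depth z_c below the surface of column 1) and equate Σ ρ_i t_i down to z_c; mantle fills any gap and the z_c terms cancel.
Column 1: 36310×ρ + (z_c − 36310)×3.292
Column 2: 3746×0 + 3145×1.025 + 7470×2.947 + (z_c − 3746 − 10615)×3.292
The z_c×3.292 term appears on both sides and cancels. Collect the known terms of each column as K = Σ(ρt)_known − 3.292 × (depth of known layers): K_1 = 0 − 3.292×36310 = −119532.52; K_2 = 25237.715 − 3.292×(3746 + 10615) = −22038.697.
Balance: K_1 + 36310×ρ = K_2, so ρ = (K_2 − K_1)/36310 = 97493.8/36310 = 2.69 g/cm³.

2.69 g/cm³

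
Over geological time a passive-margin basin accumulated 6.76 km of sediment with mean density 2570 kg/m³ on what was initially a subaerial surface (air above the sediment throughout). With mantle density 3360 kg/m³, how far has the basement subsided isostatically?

Subaerial load: s = t ρ_sed / ρ_m = 6.76 km × 2570/3360 = 5.17 km.

5.17 km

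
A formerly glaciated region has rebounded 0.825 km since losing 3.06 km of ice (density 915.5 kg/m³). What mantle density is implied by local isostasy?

3400 kg/m³

ρ_m = ρ_ice t / u = 915.5 × 3.06 km/0.825 km = 3400 kg/m³.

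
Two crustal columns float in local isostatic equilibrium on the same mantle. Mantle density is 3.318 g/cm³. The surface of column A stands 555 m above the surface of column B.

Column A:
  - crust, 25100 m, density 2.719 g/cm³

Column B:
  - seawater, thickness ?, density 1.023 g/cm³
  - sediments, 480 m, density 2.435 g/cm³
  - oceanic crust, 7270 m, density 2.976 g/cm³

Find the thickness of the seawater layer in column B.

4480 m

Take the compensation level at the base of the deeper column (depth z_c below the surface of column A) and equate Σ ρ_i t_i down to z_c; mantle fills any gap and the z_c terms cancel.
Column A: 25100×2.719 + (z_c − 25100)×3.318
Column B: 555×0 + x×1.023 + 480×2.435 + 7270×2.976 + (z_c − 555 − 7750 − x)×3.318
The z_c×3.318 term appears on both sides and cancels. Collect the known terms of each column as K = Σ(ρt)_known − 3.318 × (depth of known layers): K_A = 68246.9 − 3.318×25100 = −15034.9; K_B = 22804.32 − 3.318×(555 + 7750) = −4751.67.
Balance: K_A = K_B − x×(3.318 − 1.023), so x = (K_B − K_A)/(3.318 − 1.023) = 10283.2/2.295 = 4480 m.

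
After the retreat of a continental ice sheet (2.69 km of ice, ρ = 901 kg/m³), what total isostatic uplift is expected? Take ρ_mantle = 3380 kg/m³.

0.717 km

Removing the load lets mantle flow back in; uplift u satisfies ρ_ice t = ρ_m u.
u = t ρ_ice/ρ_m = 2.69 km × 901/3380 = 0.717 km.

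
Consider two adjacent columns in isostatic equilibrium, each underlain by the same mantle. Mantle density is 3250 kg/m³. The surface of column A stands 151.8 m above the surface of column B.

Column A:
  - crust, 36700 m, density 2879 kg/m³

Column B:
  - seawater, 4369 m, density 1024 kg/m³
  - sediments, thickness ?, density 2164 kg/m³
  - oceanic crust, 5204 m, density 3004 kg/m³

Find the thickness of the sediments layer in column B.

Take the compensation level at the base of the deeper column (depth z_c below the surface of column A) and equate Σ ρ_i t_i down to z_c; mantle fills any gap and the z_c terms cancel.
Column A: 36700×2879 + (z_c − 36700)×3250
Column B: 151.8×0 + 4369×1024 + x×2164 + 5204×3004 + (z_c − 151.8 − 9573 − x)×3250
The z_c×3250 term appears on both sides and cancels. Collect the known terms of each column as K = Σ(ρt)_known − 3250 × (depth of known layers): K_A = 105659300 − 3250×36700 = −13615700; K_B = 20106672 − 3250×(151.8 + 9573) = −11498928.
Balance: K_A = K_B − x×(3250 − 2164), so x = (K_B − K_A)/(3250 − 2164) = 2116770/1086 = 1950 m.

1950 m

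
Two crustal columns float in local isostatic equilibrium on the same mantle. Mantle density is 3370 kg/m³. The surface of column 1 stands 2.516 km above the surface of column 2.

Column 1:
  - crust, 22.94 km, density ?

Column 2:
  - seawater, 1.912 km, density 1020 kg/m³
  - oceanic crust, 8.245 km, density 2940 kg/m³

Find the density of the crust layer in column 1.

Take the compensation level at the base of the deeper column (depth z_c below the surface of column 1) and equate Σ ρ_i t_i down to z_c; mantle fills any gap and the z_c terms cancel.
Column 1: 22.94×ρ + (z_c − 22.94)×3370
Column 2: 2.516×0 + 1.912×1020 + 8.245×2940 + (z_c − 2.516 − 10.157)×3370
The z_c×3370 term appears on both sides and cancels. Collect the known terms of each column as K = Σ(ρt)_known − 3370 × (depth of known layers): K_1 = 0 − 3370×22.94 = −77307.8; K_2 = 26190.54 − 3370×(2.516 + 10.157) = −16517.47.
Balance: K_1 + 22.94×ρ = K_2, so ρ = (K_2 − K_1)/22.94 = 60790.3/22.94 = 2650 kg/m³.

2650 kg/m³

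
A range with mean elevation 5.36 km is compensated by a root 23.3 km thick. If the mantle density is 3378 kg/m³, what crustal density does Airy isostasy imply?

2750 kg/m³

ρ_c h = (ρ_m − ρ_c) r → ρ_c (h + r) = ρ_m r → ρ_c = ρ_m r / (h + r).
ρ_c = 3378 × 23.3 km / (5.36 km + 23.3 km) = 2750 kg/m³.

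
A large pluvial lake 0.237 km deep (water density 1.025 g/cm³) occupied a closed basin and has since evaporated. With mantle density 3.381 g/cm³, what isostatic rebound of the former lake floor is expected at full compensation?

0.0719 km

u = d ρ_w/ρ_m = 0.237 km × 1.025/3.381 = 0.0719 km.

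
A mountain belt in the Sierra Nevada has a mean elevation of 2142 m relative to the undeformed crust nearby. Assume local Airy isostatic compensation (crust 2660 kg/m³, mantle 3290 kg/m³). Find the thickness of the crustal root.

In Airy isostatic equilibrium: the weight of the topography is balanced by the buoyancy of the root, ρ_c h = (ρ_m − ρ_c) r.
r = h · ρ_c / (ρ_m − ρ_c) = 2142 m × 2660 / (3290 − 2660) = 9040 m.

9040 m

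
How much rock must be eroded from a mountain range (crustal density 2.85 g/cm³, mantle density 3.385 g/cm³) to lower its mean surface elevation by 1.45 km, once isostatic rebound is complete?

9.17 km

Net drop Δ = e − u = e − e ρ_c/ρ_m = e (ρ_m − ρ_c)/ρ_m.
e = Δ ρ_m/(ρ_m − ρ_c) = 1.45 km × 3.385/0.535 = 9.17 km.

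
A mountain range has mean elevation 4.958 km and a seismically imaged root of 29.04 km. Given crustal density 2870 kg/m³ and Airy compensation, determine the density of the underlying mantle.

Airy balance: ρ_c h = (ρ_m − ρ_c) r → ρ_m = ρ_c (1 + h/r).
ρ_m = 2870 × (1 + 4.958 km/29.04 km) = 3360 kg/m³.

3360 kg/m³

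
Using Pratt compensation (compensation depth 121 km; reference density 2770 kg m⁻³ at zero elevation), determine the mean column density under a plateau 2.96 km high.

2700 kg m⁻³

Pratt balance: ρ_ref D = ρ (D + h).
ρ = ρ_ref D/(D + h) = 2770 × 121 km/(121 km + 2.96 km) = 2700 kg m⁻³.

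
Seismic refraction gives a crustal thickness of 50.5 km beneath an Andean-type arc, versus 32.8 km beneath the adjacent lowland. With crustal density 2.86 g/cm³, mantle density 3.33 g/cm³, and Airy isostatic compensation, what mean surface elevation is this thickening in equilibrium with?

2.5 km

Excess crust Δ = 50.5 km − 32.8 km = 17.7 km, split between elevation h and root r with h + r = Δ.
Airy balance ρ_c h = (ρ_m − ρ_c) r gives r = h ρ_c/(ρ_m − ρ_c), so h (1 + ρ_c/(ρ_m − ρ_c)) = Δ, i.e. h = Δ (ρ_m − ρ_c)/ρ_m.
h = 17.7 km × 0.47/3.33 = 2.5 km.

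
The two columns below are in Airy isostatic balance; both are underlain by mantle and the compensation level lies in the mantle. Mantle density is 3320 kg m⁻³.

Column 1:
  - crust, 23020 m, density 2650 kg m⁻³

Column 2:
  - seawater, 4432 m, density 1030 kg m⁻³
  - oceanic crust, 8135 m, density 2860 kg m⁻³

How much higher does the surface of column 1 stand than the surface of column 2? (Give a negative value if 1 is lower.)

461 m

For any compensation level in the mantle, the mantle terms cancel and isostasy reduces to e = (Σt_1 − Σt_2) − (Σ(ρt)_1 − Σ(ρt)_2) / ρ_m.
Σt_1 = 23020 m; Σt_2 = 12567 m; Σ(ρt)_1 = 61003000; Σ(ρt)_2 = 27831060 (in m·kg m⁻³).
e = (23020 − 12567) − (61003000 − 27831060) / 3320 = 461 m.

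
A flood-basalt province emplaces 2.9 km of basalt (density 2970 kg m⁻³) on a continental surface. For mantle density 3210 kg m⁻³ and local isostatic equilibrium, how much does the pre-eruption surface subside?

2.68 km

Subaerial loading: s = t ρ_load / ρ_m.
s = 2.9 km × 2970/3210 = 2.68 km.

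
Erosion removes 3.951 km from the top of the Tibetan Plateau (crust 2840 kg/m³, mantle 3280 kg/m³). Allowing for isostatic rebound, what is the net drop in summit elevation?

Rebound u = e ρ_c/ρ_m = 3.951 km × 2840/3280 = 3.421 km.
Net surface drop = e − u = 3.951 km − 3.421 km = e (ρ_m − ρ_c)/ρ_m = 0.53 km.

0.53 km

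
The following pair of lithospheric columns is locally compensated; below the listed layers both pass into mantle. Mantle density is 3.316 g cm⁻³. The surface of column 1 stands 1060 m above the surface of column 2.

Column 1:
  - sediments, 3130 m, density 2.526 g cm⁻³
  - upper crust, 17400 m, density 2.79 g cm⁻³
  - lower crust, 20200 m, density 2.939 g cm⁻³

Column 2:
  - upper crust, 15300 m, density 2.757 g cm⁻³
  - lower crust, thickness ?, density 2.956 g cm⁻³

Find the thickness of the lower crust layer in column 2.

19900 m

Take the compensation level at the base of the deeper column (depth z_c below the surface of column 1) and equate Σ ρ_i t_i down to z_c; mantle fills any gap and the z_c terms cancel.
Column 1: 3130×2.526 + 17400×2.79 + 20200×2.939 + (z_c − 40730)×3.316
Column 2: 1060×0 + 15300×2.757 + x×2.956 + (z_c − 1060 − 15300 − x)×3.316
The z_c×3.316 term appears on both sides and cancels. Collect the known terms of each column as K = Σ(ρt)_known − 3.316 × (depth of known layers): K_1 = 115820.18 − 3.316×40730 = −19240.5; K_2 = 42182.1 − 3.316×(1060 + 15300) = −12067.66.
Balance: K_1 = K_2 − x×(3.316 − 2.956), so x = (K_2 − K_1)/(3.316 − 2.956) = 7172.84/0.36 = 19900 m.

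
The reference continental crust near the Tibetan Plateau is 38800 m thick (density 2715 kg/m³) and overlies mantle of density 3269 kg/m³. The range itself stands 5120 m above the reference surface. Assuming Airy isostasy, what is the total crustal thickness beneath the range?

69000 m

Root depth r = h ρ_c / (ρ_m − ρ_c) = 5120 m × 2715 / 554 = 25090 m.
Total thickness = T + h + r = 38800 m + 5120 m + 25090 m = 69000 m.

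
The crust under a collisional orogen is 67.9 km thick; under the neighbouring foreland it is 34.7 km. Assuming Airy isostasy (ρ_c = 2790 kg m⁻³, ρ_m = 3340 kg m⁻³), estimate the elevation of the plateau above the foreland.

5.47 km

Excess crust Δ = 67.9 km − 34.7 km = 33.2 km, split between elevation h and root r with h + r = Δ.
Airy balance ρ_c h = (ρ_m − ρ_c) r gives r = h ρ_c/(ρ_m − ρ_c), so h (1 + ρ_c/(ρ_m − ρ_c)) = Δ, i.e. h = Δ (ρ_m − ρ_c)/ρ_m.
h = 33.2 km × 550/3340 = 5.47 km.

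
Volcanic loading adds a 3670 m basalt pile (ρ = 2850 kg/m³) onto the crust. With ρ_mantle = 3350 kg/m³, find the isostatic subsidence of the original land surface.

3120 m

Subaerial loading: s = t ρ_load / ρ_m.
s = 3670 m × 2850/3350 = 3120 m.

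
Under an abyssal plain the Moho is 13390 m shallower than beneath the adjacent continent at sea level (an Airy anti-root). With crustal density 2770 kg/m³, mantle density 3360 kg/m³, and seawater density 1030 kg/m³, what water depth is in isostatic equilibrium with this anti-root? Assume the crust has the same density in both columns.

4540 m

Replacing a thickness d of crust by seawater at the top must be balanced by replacing crust with mantle at the base: d (ρ_c − ρ_w) = a (ρ_m − ρ_c).
d = a (ρ_m − ρ_c)/(ρ_c − ρ_w) = 13390 m × 590/1740 = 4540 m.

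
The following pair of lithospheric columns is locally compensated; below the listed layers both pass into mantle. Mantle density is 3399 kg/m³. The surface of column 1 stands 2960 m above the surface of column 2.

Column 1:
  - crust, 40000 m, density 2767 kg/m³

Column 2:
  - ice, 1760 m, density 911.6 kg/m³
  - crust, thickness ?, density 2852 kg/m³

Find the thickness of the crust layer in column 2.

Take the compensation level at the base of the deeper column (depth z_c below the surface of column 1) and equate Σ ρ_i t_i down to z_c; mantle fills any gap and the z_c terms cancel.
Column 1: 40000×2767 + (z_c − 40000)×3399
Column 2: 2960×0 + 1760×911.6 + x×2852 + (z_c − 2960 − 1760 − x)×3399
The z_c×3399 term appears on both sides and cancels. Collect the known terms of each column as K = Σ(ρt)_known − 3399 × (depth of known layers): K_1 = 110680000 − 3399×40000 = −25280000; K_2 = 1604416 − 3399×(2960 + 1760) = −14438864.
Balance: K_1 = K_2 − x×(3399 − 2852), so x = (K_2 − K_1)/(3399 − 2852) = 10841100/547 = 19800 m.

19800 m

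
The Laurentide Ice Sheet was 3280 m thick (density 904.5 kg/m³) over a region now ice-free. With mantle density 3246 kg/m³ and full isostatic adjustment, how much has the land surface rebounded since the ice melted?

914 m

Removing the load lets mantle flow back in; uplift u satisfies ρ_ice t = ρ_m u.
u = t ρ_ice/ρ_m = 3280 m × 904.5/3246 = 914 m.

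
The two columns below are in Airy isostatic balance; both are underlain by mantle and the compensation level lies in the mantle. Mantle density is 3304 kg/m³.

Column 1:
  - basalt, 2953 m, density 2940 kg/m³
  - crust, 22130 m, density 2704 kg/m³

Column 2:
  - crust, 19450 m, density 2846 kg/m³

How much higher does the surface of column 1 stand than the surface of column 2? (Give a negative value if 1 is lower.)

1650 m

For any compensation level in the mantle, the mantle terms cancel and isostasy reduces to e = (Σt_1 − Σt_2) − (Σ(ρt)_1 − Σ(ρt)_2) / ρ_m.
Σt_1 = 25083 m; Σt_2 = 19450 m; Σ(ρt)_1 = 68521340; Σ(ρt)_2 = 55354700 (in m·kg/m³).
e = (25083 − 19450) − (68521340 − 55354700) / 3304 = 1650 m.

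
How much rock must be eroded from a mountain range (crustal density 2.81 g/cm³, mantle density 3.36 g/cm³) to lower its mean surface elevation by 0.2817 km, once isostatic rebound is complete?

1.72 km

Net drop Δ = e − u = e − e ρ_c/ρ_m = e (ρ_m − ρ_c)/ρ_m.
e = Δ ρ_m/(ρ_m − ρ_c) = 0.2817 km × 3.36/0.55 = 1.72 km.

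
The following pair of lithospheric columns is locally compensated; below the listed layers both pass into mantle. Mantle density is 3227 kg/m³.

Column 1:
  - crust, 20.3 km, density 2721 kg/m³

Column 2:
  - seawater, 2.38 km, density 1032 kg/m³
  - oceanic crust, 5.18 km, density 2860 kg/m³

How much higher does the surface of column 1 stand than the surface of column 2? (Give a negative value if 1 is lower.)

0.975 km

For any compensation level in the mantle, the mantle terms cancel and isostasy reduces to e = (Σt_1 − Σt_2) − (Σ(ρt)_1 − Σ(ρt)_2) / ρ_m.
Σt_1 = 20.3 km; Σt_2 = 7.56 km; Σ(ρt)_1 = 55236.3; Σ(ρt)_2 = 17270.96 (in km·kg/m³).
e = (20.3 − 7.56) − (55236.3 − 17270.96) / 3227 = 0.975 km.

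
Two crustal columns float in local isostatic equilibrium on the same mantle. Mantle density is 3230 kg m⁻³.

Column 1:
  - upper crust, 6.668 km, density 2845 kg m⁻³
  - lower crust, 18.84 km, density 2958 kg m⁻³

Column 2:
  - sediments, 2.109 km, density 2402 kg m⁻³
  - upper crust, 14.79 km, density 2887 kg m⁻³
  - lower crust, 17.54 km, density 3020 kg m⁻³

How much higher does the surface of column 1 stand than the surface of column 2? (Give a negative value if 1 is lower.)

For any compensation level in the mantle, the mantle terms cancel and isostasy reduces to e = (Σt_1 − Σt_2) − (Σ(ρt)_1 − Σ(ρt)_2) / ρ_m.
Σt_1 = 25.508 km; Σt_2 = 34.439 km; Σ(ρt)_1 = 74699.18; Σ(ρt)_2 = 100735.348 (in km·kg m⁻³).
e = (25.508 − 34.439) − (74699.18 − 100735.348) / 3230 = −0.87 km.

−0.87 km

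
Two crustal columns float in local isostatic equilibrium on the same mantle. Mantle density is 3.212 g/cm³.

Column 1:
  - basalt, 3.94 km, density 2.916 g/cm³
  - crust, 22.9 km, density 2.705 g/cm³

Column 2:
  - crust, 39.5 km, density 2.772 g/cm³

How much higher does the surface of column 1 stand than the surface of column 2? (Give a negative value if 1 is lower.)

For any compensation level in the mantle, the mantle terms cancel and isostasy reduces to e = (Σt_1 − Σt_2) − (Σ(ρt)_1 − Σ(ρt)_2) / ρ_m.
Σt_1 = 26.84 km; Σt_2 = 39.5 km; Σ(ρt)_1 = 73.43354; Σ(ρt)_2 = 109.494 (in km·g/cm³).
e = (26.84 − 39.5) − (73.43354 − 109.494) / 3.212 = −1.43 km.

−1.43 km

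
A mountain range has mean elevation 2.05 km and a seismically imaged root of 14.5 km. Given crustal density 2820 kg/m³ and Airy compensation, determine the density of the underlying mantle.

3220 kg/m³

Airy balance: ρ_c h = (ρ_m − ρ_c) r → ρ_m = ρ_c (1 + h/r).
ρ_m = 2820 × (1 + 2.05 km/14.5 km) = 3220 kg/m³.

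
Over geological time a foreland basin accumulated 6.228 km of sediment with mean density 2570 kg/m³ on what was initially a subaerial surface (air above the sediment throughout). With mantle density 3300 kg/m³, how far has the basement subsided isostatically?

4.85 km

Subaerial load: s = t ρ_sed / ρ_m = 6.228 km × 2570/3300 = 4.85 km.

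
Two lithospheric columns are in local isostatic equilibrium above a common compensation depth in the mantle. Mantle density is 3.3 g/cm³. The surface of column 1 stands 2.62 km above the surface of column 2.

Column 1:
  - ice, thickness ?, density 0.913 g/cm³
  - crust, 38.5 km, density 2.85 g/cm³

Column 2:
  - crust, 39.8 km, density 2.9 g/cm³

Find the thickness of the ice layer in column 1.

3.03 km

Take the compensation level at the base of the deeper column (depth z_c below the surface of column 1) and equate Σ ρ_i t_i down to z_c; mantle fills any gap and the z_c terms cancel.
Column 1: x×0.913 + 38.5×2.85 + (z_c − 38.5 − x)×3.3
Column 2: 2.62×0 + 39.8×2.9 + (z_c − 2.62 − 39.8)×3.3
The z_c×3.3 term appears on both sides and cancels. Collect the known terms of each column as K = Σ(ρt)_known − 3.3 × (depth of known layers): K_1 = 109.725 − 3.3×38.5 = −17.325; K_2 = 115.42 − 3.3×(2.62 + 39.8) = −24.566.
Balance: K_1 − x×(3.3 − 0.913) = K_2, so x = (K_1 − K_2)/(3.3 − 0.913) = 7.241/2.387 = 3.03 km.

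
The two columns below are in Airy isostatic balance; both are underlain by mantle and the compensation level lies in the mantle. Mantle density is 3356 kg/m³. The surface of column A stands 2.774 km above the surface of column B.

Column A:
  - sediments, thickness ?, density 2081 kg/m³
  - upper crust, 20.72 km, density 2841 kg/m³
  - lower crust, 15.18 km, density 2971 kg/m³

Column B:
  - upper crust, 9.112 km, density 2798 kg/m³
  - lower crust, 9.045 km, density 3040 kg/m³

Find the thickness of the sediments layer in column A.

0.578 km

Take the compensation level at the base of the deeper column (depth z_c below the surface of column A) and equate Σ ρ_i t_i down to z_c; mantle fills any gap and the z_c terms cancel.
Column A: x×2081 + 20.72×2841 + 15.18×2971 + (z_c − 35.9 − x)×3356
Column B: 2.774×0 + 9.112×2798 + 9.045×3040 + (z_c − 2.774 − 18.157)×3356
The z_c×3356 term appears on both sides and cancels. Collect the known terms of each column as K = Σ(ρt)_known − 3356 × (depth of known layers): K_A = 103965.3 − 3356×35.9 = −16515.1; K_B = 52992.176 − 3356×(2.774 + 18.157) = −17252.26.
Balance: K_A − x×(3356 − 2081) = K_B, so x = (K_A − K_B)/(3356 − 2081) = 737.16/1275 = 0.578 km.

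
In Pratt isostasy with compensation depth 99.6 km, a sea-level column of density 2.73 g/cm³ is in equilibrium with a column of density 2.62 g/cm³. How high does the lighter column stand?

ρ_ref D = ρ (D + h) → h = D (ρ_ref − ρ)/ρ.
h = 99.6 km × (2.73 − 2.62)/2.62 = 4.18 km.

4.18 km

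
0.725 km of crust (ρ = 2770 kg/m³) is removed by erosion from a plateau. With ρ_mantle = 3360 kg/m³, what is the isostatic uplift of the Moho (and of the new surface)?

Unloading: uplift u = e ρ_c/ρ_m = 0.725 km × 2770/3360 = 0.598 km.

0.598 km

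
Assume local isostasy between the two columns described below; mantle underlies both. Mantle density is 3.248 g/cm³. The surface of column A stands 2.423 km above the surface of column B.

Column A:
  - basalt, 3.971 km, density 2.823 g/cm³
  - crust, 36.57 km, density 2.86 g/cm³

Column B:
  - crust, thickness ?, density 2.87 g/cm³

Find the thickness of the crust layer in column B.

Take the compensation level at the base of the deeper column (depth z_c below the surface of column A) and equate Σ ρ_i t_i down to z_c; mantle fills any gap and the z_c terms cancel.
Column A: 3.971×2.823 + 36.57×2.86 + (z_c − 40.541)×3.248
Column B: 2.423×0 + x×2.87 + (z_c − 2.423 − 0 − x)×3.248
The z_c×3.248 term appears on both sides and cancels. Collect the known terms of each column as K = Σ(ρt)_known − 3.248 × (depth of known layers): K_A = 115.800333 − 3.248×40.541 = −15.876835; K_B = 0 − 3.248×(2.423 + 0) = −7.869904.
Balance: K_A = K_B − x×(3.248 − 2.87), so x = (K_B − K_A)/(3.248 − 2.87) = 8.00693/0.378 = 21.2 km.

21.2 km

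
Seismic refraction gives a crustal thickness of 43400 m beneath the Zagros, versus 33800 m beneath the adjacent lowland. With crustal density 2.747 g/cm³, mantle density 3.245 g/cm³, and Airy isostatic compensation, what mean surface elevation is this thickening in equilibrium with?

1470 m

Excess crust Δ = 43400 m − 33800 m = 9600 m, split between elevation h and root r with h + r = Δ.
Airy balance ρ_c h = (ρ_m − ρ_c) r gives r = h ρ_c/(ρ_m − ρ_c), so h (1 + ρ_c/(ρ_m − ρ_c)) = Δ, i.e. h = Δ (ρ_m − ρ_c)/ρ_m.
h = 9600 m × 0.498/3.245 = 1470 m.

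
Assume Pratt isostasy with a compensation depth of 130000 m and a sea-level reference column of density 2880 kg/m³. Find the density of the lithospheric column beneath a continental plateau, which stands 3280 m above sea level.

2810 kg/m³

Pratt balance: ρ_ref D = ρ (D + h).
ρ = ρ_ref D/(D + h) = 2880 × 130000 m/(130000 m + 3280 m) = 2810 kg/m³.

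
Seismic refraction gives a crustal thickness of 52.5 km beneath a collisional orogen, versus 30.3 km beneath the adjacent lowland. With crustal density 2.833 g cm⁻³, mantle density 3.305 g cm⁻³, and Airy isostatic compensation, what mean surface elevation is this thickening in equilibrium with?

Excess crust Δ = 52.5 km − 30.3 km = 22.2 km, split between elevation h and root r with h + r = Δ.
Airy balance ρ_c h = (ρ_m − ρ_c) r gives r = h ρ_c/(ρ_m − ρ_c), so h (1 + ρ_c/(ρ_m − ρ_c)) = Δ, i.e. h = Δ (ρ_m − ρ_c)/ρ_m.
h = 22.2 km × 0.472/3.305 = 3.17 km.

3.17 km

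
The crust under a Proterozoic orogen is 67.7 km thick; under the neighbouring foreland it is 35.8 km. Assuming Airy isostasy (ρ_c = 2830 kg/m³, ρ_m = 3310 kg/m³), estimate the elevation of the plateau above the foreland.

4.63 km

Excess crust Δ = 67.7 km − 35.8 km = 31.9 km, split between elevation h and root r with h + r = Δ.
Airy balance ρ_c h = (ρ_m − ρ_c) r gives r = h ρ_c/(ρ_m − ρ_c), so h (1 + ρ_c/(ρ_m − ρ_c)) = Δ, i.e. h = Δ (ρ_m − ρ_c)/ρ_m.
h = 31.9 km × 480/3310 = 4.63 km.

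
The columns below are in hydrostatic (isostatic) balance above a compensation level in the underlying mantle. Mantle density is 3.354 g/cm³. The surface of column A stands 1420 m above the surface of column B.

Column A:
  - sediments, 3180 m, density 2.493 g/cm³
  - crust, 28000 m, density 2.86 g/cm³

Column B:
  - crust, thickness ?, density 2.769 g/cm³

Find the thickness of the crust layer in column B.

20200 m

Take the compensation level at the base of the deeper column (depth z_c below the surface of column A) and equate Σ ρ_i t_i down to z_c; mantle fills any gap and the z_c terms cancel.
Column A: 3180×2.493 + 28000×2.86 + (z_c − 31180)×3.354
Column B: 1420×0 + x×2.769 + (z_c − 1420 − 0 − x)×3.354
The z_c×3.354 term appears on both sides and cancels. Collect the known terms of each column as K = Σ(ρt)_known − 3.354 × (depth of known layers): K_A = 88007.74 − 3.354×31180 = −16569.98; K_B = 0 − 3.354×(1420 + 0) = −4762.68.
Balance: K_A = K_B − x×(3.354 − 2.769), so x = (K_B − K_A)/(3.354 − 2.769) = 11807.3/0.585 = 20200 m.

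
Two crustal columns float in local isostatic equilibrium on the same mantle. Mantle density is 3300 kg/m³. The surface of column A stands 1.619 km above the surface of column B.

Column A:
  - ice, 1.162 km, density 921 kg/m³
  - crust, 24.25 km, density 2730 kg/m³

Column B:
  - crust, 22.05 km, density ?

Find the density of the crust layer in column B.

2790 kg/m³

Take the compensation level at the base of the deeper column (depth z_c below the surface of column A) and equate Σ ρ_i t_i down to z_c; mantle fills any gap and the z_c terms cancel.
Column A: 1.162×921 + 24.25×2730 + (z_c − 25.412)×3300
Column B: 1.619×0 + 22.05×ρ + (z_c − 1.619 − 22.05)×3300
The z_c×3300 term appears on both sides and cancels. Collect the known terms of each column as K = Σ(ρt)_known − 3300 × (depth of known layers): K_A = 67272.702 − 3300×25.412 = −16586.898; K_B = 0 − 3300×(1.619 + 22.05) = −78107.7.
Balance: K_A = K_B + 22.05×ρ, so ρ = (K_A − K_B)/22.05 = 61520.8/22.05 = 2790 kg/m³.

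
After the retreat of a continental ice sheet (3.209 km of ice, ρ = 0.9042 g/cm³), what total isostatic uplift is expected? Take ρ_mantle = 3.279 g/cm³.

0.885 km

Removing the load lets mantle flow back in; uplift u satisfies ρ_ice t = ρ_m u.
u = t ρ_ice/ρ_m = 3.209 km × 0.9042/3.279 = 0.885 km.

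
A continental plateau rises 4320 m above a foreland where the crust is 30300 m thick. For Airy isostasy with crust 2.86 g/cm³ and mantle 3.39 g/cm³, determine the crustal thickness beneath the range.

57900 m

Root depth r = h ρ_c / (ρ_m − ρ_c) = 4320 m × 2.86 / 0.53 = 23310 m.
Total thickness = T + h + r = 30300 m + 4320 m + 23310 m = 57900 m.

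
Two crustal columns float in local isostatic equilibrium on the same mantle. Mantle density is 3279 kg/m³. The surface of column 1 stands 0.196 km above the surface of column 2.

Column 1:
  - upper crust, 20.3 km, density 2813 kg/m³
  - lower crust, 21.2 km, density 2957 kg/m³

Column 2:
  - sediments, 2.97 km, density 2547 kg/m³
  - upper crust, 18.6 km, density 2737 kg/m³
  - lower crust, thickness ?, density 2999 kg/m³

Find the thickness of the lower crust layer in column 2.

12.1 km

Take the compensation level at the base of the deeper column (depth z_c below the surface of column 1) and equate Σ ρ_i t_i down to z_c; mantle fills any gap and the z_c terms cancel.
Column 1: 20.3×2813 + 21.2×2957 + (z_c − 41.5)×3279
Column 2: 0.196×0 + 2.97×2547 + 18.6×2737 + x×2999 + (z_c − 0.196 − 21.57 − x)×3279
The z_c×3279 term appears on both sides and cancels. Collect the known terms of each column as K = Σ(ρt)_known − 3279 × (depth of known layers): K_1 = 119792.3 − 3279×41.5 = −16286.2; K_2 = 58472.79 − 3279×(0.196 + 21.57) = −12897.924.
Balance: K_1 = K_2 − x×(3279 − 2999), so x = (K_2 − K_1)/(3279 − 2999) = 3388.28/280 = 12.1 km.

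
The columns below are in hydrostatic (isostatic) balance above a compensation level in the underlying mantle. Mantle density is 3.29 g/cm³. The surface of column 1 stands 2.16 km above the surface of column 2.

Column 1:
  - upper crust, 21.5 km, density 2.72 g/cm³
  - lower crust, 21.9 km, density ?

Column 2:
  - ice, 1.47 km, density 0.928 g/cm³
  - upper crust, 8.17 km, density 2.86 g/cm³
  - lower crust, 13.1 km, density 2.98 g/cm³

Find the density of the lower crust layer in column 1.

3.02 g/cm³

Take the compensation level at the base of the deeper column (depth z_c below the surface of column 1) and equate Σ ρ_i t_i down to z_c; mantle fills any gap and the z_c terms cancel.
Column 1: 21.5×2.72 + 21.9×ρ + (z_c − 43.4)×3.29
Column 2: 2.16×0 + 1.47×0.928 + 8.17×2.86 + 13.1×2.98 + (z_c − 2.16 − 22.74)×3.29
The z_c×3.29 term appears on both sides and cancels. Collect the known terms of each column as K = Σ(ρt)_known − 3.29 × (depth of known layers): K_1 = 58.48 − 3.29×43.4 = −84.306; K_2 = 63.76836 − 3.29×(2.16 + 22.74) = −18.15264.
Balance: K_1 + 21.9×ρ = K_2, so ρ = (K_2 − K_1)/21.9 = 66.1534/21.9 = 3.02 g/cm³.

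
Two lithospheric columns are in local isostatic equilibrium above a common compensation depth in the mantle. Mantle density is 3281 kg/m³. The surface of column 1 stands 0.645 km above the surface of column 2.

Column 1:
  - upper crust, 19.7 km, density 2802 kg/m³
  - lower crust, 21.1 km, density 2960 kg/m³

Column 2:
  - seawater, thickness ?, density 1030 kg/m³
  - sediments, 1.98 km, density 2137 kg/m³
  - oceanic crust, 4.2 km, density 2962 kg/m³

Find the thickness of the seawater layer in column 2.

Take the compensation level at the base of the deeper column (depth z_c below the surface of column 1) and equate Σ ρ_i t_i down to z_c; mantle fills any gap and the z_c terms cancel.
Column 1: 19.7×2802 + 21.1×2960 + (z_c − 40.8)×3281
Column 2: 0.645×0 + x×1030 + 1.98×2137 + 4.2×2962 + (z_c − 0.645 − 6.18 − x)×3281
The z_c×3281 term appears on both sides and cancels. Collect the known terms of each column as K = Σ(ρt)_known − 3281 × (depth of known layers): K_1 = 117655.4 − 3281×40.8 = −16209.4; K_2 = 16671.66 − 3281×(0.645 + 6.18) = −5721.165.
Balance: K_1 = K_2 − x×(3281 − 1030), so x = (K_2 − K_1)/(3281 − 1030) = 10488.2/2251 = 4.66 km.

4.66 km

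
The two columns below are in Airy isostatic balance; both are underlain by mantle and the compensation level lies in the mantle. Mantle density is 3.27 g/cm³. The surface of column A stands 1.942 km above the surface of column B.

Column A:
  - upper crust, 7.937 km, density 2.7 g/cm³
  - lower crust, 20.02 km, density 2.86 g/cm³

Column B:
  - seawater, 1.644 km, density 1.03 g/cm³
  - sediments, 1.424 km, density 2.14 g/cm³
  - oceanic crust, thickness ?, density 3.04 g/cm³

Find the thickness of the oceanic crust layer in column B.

4.74 km

Take the compensation level at the base of the deeper column (depth z_c below the surface of column A) and equate Σ ρ_i t_i down to z_c; mantle fills any gap and the z_c terms cancel.
Column A: 7.937×2.7 + 20.02×2.86 + (z_c − 27.957)×3.27
Column B: 1.942×0 + 1.644×1.03 + 1.424×2.14 + x×3.04 + (z_c − 1.942 − 3.068 − x)×3.27
The z_c×3.27 term appears on both sides and cancels. Collect the known terms of each column as K = Σ(ρt)_known − 3.27 × (depth of known layers): K_A = 78.6871 − 3.27×27.957 = −12.73229; K_B = 4.74068 − 3.27×(1.942 + 3.068) = −11.64202.
Balance: K_A = K_B − x×(3.27 − 3.04), so x = (K_B − K_A)/(3.27 − 3.04) = 1.09027/0.23 = 4.74 km.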